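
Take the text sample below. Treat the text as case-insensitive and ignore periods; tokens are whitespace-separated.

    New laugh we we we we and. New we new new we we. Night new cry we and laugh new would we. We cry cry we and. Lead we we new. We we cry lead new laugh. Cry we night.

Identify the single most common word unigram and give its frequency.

"we", 16 times

Unigram frequencies (highest first):
  we: 16
  new: 8
  cry: 5
  laugh: 3
  and: 3
  night: 2
  … (2 more, each ≤ 2)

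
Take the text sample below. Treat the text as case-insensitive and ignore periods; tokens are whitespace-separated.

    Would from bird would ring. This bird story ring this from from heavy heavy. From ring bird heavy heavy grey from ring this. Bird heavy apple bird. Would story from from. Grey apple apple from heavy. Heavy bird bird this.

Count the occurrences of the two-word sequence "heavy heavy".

Scanning the 39 overlapping bigram windows for "heavy heavy":
  position 13–14: heavy heavy
  position 18–19: heavy heavy
  position 36–37: heavy heavy

3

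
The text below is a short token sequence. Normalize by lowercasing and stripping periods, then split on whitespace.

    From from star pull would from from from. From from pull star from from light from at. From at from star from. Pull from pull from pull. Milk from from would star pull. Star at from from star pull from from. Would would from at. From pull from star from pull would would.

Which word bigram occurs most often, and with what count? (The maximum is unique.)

Bigram frequencies (highest first):
  from from: 9
  from pull: 6
  from star: 4
  at from: 4
  pull from: 4
  star pull: 3
  … (13 more, each ≤ 3)

"from from", 9 times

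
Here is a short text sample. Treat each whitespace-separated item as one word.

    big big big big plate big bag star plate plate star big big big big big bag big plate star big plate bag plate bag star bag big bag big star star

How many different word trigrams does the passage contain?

32 tokens → 30 trigram windows in total.
Repeated trigrams (each contributes count−1 duplicates):
  big big big: 5
  big bag big: 2
  plate star big: 2
6 duplicate windows → 30 − 6 = 24 distinct.

24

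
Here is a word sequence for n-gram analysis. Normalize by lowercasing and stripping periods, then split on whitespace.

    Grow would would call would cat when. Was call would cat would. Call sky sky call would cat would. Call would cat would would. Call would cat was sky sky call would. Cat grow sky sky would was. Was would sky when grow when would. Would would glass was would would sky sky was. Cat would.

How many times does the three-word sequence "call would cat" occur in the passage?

Scanning the 54 overlapping trigram windows for "call would cat":
  position 4–6: call would cat
  position 9–11: call would cat
  position 16–18: call would cat
  position 20–22: call would cat
  position 25–27: call would cat
  position 31–33: call would cat

6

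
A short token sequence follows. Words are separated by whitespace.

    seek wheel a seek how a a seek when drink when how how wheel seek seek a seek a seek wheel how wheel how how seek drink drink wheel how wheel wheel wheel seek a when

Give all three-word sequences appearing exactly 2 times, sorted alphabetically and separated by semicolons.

Trigram counts meeting the condition (exactly 2 times):
  seek a seek: 2
  wheel how wheel: 2

seek a seek; wheel how wheel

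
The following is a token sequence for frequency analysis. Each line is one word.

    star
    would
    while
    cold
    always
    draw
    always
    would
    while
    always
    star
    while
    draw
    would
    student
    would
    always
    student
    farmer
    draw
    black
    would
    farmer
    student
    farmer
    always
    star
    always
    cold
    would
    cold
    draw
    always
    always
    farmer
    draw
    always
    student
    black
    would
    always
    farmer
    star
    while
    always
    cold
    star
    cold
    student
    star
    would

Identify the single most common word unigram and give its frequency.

Unigram frequencies (highest first):
  always: 11
  would: 8
  star: 6
  cold: 5
  draw: 5
  student: 5
  … (3 more, each ≤ 5)

"always", 11 times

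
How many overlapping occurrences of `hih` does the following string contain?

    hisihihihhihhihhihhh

5

Sliding a length-3 window over the 20 characters (18 positions):
  position 5–7: hih
  position 7–9: hih
  position 10–12: hih
  position 13–15: hih
  position 16–18: hih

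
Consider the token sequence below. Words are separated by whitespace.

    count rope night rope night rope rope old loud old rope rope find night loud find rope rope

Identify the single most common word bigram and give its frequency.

Bigram frequencies (highest first):
  rope rope: 3
  rope night: 2
  night rope: 2
  count rope: 1
  rope old: 1
  old loud: 1
  … (7 more, each ≤ 1)

"rope rope", 3 times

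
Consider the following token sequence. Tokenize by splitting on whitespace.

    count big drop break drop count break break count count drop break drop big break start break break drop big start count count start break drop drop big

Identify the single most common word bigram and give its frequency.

Bigram frequencies (highest first):
  break drop: 4
  drop big: 3
  drop break: 2
  break break: 2
  count count: 2
  start break: 2
  … (12 more, each ≤ 1)

"break drop", 4 times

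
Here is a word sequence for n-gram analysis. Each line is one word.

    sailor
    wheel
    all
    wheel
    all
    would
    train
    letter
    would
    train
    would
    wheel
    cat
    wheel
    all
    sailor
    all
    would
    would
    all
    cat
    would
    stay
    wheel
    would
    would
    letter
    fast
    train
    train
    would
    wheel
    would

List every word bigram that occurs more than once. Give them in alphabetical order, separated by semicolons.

Bigram counts meeting the condition (more than once):
  all would: 2
  train would: 2
  wheel all: 3
  wheel would: 2
  would train: 2
  would wheel: 2
  would would: 2

all would; train would; wheel all; wheel would; would train; would wheel; would would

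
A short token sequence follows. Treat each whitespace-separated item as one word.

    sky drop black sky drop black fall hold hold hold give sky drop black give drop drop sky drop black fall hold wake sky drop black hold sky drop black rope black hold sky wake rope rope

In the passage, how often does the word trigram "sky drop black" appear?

Scanning the 35 overlapping trigram windows for "sky drop black":
  position 1–3: sky drop black
  position 4–6: sky drop black
  position 12–14: sky drop black
  position 18–20: sky drop black
  position 24–26: sky drop black
  position 28–30: sky drop black

6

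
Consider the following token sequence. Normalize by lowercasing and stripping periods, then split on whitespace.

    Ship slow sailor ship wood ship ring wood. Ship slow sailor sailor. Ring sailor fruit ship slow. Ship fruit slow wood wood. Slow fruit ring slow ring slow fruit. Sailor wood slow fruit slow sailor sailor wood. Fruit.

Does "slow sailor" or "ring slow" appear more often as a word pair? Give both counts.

"slow sailor": 3 occurrences
"ring slow": 2 occurrences

"slow sailor" (3 vs 2)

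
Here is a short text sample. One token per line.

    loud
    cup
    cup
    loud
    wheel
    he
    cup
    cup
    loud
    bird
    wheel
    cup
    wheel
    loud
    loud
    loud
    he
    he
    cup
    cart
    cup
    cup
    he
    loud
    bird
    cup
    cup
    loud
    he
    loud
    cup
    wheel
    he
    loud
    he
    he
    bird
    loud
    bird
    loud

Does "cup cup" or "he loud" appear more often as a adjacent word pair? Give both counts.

"cup cup": 4 occurrences
"he loud": 3 occurrences

"cup cup" (4 vs 3)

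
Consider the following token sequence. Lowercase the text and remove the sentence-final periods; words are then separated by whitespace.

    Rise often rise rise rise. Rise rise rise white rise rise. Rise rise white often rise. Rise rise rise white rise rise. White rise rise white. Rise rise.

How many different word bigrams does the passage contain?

28 tokens → 27 bigram windows in total.
Repeated bigrams (each contributes count−1 duplicates):
  rise rise: 14
  rise white: 5
  white rise: 4
  often rise: 2
21 duplicate windows → 27 − 21 = 6 distinct.

6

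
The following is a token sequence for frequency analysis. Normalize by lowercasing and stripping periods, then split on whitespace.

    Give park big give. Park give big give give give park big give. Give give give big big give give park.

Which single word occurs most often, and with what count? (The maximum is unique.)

"give", 12 times

Unigram frequencies (highest first):
  give: 12
  big: 5
  park: 4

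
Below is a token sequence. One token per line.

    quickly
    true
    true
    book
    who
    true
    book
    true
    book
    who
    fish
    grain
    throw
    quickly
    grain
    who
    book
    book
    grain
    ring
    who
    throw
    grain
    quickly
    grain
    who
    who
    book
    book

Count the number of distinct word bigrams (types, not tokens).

29 tokens → 28 bigram windows in total.
Repeated bigrams (each contributes count−1 duplicates):
  true book: 3
  book book: 2
  book who: 2
  grain who: 2
  quickly grain: 2
  who book: 2
7 duplicate windows → 28 − 7 = 21 distinct.

21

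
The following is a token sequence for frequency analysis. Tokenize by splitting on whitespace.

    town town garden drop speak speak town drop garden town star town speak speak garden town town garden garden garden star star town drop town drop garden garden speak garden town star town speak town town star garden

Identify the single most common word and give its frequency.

Unigram frequencies (highest first):
  town: 13
  garden: 10
  speak: 6
  star: 5
  drop: 4

"town", 13 times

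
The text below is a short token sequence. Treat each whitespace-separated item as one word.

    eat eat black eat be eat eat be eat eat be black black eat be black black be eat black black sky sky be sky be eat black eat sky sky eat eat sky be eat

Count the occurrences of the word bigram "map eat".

Scanning the 35 overlapping bigram windows for "map eat":
  (none found)

0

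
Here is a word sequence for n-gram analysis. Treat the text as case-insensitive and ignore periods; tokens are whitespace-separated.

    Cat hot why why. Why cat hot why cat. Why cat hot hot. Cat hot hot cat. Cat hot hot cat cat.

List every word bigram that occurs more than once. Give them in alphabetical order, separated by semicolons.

cat cat; cat hot; hot cat; hot hot; hot why; why cat; why why

Bigram counts meeting the condition (more than once):
  cat cat: 2
  cat hot: 5
  hot cat: 3
  hot hot: 3
  hot why: 2
  why cat: 3
  why why: 2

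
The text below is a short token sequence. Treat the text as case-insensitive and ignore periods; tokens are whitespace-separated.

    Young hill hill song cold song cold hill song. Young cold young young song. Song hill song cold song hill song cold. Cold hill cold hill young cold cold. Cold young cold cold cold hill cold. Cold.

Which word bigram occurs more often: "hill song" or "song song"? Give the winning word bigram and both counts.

"hill song": 4 occurrences
"song song": 1 occurrence

"hill song" (4 vs 1)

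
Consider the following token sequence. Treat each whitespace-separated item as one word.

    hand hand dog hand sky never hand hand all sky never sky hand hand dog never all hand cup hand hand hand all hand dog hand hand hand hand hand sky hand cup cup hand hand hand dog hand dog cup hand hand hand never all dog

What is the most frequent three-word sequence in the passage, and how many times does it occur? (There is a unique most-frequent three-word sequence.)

Trigram frequencies (highest first):
  hand hand hand: 6
  hand hand dog: 3
  hand dog hand: 3
  cup hand hand: 3
  hand hand all: 2
  dog hand sky: 1
  … (27 more, each ≤ 1)

"hand hand hand", 6 times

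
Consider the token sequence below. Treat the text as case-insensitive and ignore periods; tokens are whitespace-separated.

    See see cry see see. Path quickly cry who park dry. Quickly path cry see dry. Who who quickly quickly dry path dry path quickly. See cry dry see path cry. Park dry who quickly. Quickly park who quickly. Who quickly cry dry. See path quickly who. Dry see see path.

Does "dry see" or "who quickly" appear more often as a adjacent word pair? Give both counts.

"who quickly" (4 vs 3)

"dry see": 3 occurrences
"who quickly": 4 occurrences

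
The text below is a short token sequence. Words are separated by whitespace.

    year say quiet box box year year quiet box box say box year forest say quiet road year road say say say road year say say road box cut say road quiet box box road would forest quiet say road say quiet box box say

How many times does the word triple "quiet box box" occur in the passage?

Scanning the 43 overlapping trigram windows for "quiet box box":
  position 3–5: quiet box box
  position 8–10: quiet box box
  position 32–34: quiet box box
  position 42–44: quiet box box

4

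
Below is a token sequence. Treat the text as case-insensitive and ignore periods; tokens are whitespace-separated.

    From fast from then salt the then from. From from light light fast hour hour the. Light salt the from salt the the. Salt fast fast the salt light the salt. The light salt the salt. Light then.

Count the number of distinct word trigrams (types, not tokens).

33

38 tokens → 36 trigram windows in total.
Repeated trigrams (each contributes count−1 duplicates):
  light salt the: 2
  the light salt: 2
  the salt light: 2
3 duplicate windows → 36 − 3 = 33 distinct.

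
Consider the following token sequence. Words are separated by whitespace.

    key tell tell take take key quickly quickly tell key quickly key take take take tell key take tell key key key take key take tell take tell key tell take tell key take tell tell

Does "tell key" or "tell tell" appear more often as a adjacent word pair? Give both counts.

"tell key" (5 vs 2)

"tell key": 5 occurrences
"tell tell": 2 occurrences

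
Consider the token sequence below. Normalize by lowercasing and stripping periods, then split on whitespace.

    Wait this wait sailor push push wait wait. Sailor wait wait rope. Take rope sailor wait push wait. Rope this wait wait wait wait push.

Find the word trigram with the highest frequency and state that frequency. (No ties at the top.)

Trigram frequencies (highest first):
  wait wait wait: 2
  wait this wait: 1
  this wait sailor: 1
  wait sailor push: 1
  sailor push push: 1
  push push wait: 1
  … (16 more, each ≤ 1)

"wait wait wait", 2 times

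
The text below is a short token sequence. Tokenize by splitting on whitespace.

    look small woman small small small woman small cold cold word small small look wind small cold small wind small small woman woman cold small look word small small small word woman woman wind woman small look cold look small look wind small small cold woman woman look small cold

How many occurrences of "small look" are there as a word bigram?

4

Scanning the 49 overlapping bigram windows for "small look":
  position 13–14: small look
  position 25–26: small look
  position 36–37: small look
  position 40–41: small look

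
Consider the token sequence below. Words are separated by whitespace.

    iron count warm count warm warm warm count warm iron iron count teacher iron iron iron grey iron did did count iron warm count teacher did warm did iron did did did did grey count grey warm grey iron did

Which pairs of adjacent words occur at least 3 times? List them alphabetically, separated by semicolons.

Bigram counts meeting the condition (at least 3 times):
  count warm: 3
  did did: 4
  iron did: 3
  iron iron: 3
  warm count: 3

count warm; did did; iron did; iron iron; warm count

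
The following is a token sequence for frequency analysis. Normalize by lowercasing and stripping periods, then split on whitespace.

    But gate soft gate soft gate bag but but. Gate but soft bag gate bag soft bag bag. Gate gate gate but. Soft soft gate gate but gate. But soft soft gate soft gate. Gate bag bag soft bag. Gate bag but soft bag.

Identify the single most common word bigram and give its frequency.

Bigram frequencies (highest first):
  soft gate: 5
  gate bag: 4
  gate but: 4
  but soft: 4
  soft bag: 4
  gate gate: 4
  … (8 more, each ≤ 3)

"soft gate", 5 times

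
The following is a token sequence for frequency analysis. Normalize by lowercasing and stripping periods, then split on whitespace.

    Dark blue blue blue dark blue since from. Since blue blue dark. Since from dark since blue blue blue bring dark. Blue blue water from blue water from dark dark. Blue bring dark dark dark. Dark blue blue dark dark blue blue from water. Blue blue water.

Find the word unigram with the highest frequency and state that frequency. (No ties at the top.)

Unigram frequencies (highest first):
  blue: 19
  dark: 13
  from: 5
  since: 4
  water: 4
  bring: 2

"blue", 19 times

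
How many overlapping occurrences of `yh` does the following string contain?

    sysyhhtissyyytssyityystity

1

Sliding a length-2 window over the 26 characters (25 positions):
  position 4–5: yh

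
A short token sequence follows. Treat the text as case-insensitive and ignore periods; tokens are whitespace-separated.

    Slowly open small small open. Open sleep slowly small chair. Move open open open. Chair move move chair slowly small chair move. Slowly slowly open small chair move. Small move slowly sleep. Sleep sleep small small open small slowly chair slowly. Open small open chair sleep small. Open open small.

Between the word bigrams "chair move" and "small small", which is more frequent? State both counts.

"chair move" (4 vs 2)

"chair move": 4 occurrences
"small small": 2 occurrences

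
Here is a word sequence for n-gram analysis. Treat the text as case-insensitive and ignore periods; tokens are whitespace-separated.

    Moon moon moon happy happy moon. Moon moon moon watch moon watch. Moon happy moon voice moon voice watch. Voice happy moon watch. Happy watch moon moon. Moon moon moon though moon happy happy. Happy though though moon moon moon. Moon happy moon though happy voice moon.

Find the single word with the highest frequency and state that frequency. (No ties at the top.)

Unigram frequencies (highest first):
  moon: 24
  happy: 10
  watch: 5
  voice: 4
  though: 4

"moon", 24 times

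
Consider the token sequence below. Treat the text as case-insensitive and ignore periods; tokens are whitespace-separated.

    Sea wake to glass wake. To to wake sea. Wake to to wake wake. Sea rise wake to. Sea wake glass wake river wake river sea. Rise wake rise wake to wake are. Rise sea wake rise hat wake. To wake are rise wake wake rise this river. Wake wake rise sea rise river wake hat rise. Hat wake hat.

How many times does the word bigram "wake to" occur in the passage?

6

Scanning the 59 overlapping bigram windows for "wake to":
  position 2–3: wake to
  position 5–6: wake to
  position 10–11: wake to
  position 17–18: wake to
  position 30–31: wake to
  position 39–40: wake to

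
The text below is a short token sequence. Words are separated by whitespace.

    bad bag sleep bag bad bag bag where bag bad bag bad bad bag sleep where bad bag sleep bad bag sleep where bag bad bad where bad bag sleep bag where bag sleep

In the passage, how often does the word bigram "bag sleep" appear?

6

Scanning the 33 overlapping bigram windows for "bag sleep":
  position 2–3: bag sleep
  position 14–15: bag sleep
  position 18–19: bag sleep
  position 21–22: bag sleep
  position 29–30: bag sleep
  position 33–34: bag sleep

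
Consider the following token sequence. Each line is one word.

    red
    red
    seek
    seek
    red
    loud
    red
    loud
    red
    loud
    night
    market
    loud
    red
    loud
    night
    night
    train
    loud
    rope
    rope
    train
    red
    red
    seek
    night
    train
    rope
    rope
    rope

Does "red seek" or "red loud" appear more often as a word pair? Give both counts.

"red seek": 2 occurrences
"red loud": 4 occurrences

"red loud" (4 vs 2)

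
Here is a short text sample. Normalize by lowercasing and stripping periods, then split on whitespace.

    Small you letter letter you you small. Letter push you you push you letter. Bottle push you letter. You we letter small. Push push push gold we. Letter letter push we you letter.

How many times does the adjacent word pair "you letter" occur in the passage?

Scanning the 32 overlapping bigram windows for "you letter":
  position 2–3: you letter
  position 13–14: you letter
  position 17–18: you letter
  position 32–33: you letter

4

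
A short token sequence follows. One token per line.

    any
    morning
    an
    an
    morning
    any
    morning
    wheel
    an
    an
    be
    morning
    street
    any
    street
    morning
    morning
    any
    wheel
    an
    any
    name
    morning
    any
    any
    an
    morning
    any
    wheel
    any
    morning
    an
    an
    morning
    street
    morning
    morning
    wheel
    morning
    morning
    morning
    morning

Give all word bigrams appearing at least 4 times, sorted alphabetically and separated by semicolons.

Bigram counts meeting the condition (at least 4 times):
  morning any: 4
  morning morning: 5

morning any; morning morning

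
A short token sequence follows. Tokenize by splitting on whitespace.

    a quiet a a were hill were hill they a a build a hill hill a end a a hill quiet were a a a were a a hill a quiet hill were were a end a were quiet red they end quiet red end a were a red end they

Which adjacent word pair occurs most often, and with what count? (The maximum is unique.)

Bigram frequencies (highest first):
  a a: 6
  a were: 4
  were a: 4
  a hill: 3
  end a: 3
  a quiet: 2
  … (22 more, each ≤ 2)

"a a", 6 times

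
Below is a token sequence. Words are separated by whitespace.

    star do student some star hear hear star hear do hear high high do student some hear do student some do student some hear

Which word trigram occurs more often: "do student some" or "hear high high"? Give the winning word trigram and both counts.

"do student some" (4 vs 1)

"do student some": 4 occurrences
"hear high high": 1 occurrence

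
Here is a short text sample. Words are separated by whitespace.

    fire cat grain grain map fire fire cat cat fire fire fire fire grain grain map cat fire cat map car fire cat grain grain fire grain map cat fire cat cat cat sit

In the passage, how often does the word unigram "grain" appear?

Scanning the 34 tokens for "grain":
  position 3: grain
  position 4: grain
  position 14: grain
  position 15: grain
  position 24: grain
  position 25: grain
  position 27: grain

7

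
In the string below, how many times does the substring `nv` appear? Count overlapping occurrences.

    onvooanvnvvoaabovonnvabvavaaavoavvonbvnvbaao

Sliding a length-2 window over the 44 characters (43 positions):
  position 2–3: nv
  position 7–8: nv
  position 9–10: nv
  position 20–21: nv
  position 39–40: nv

5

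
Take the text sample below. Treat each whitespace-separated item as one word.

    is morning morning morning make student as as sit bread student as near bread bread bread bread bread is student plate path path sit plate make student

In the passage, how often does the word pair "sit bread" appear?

1

Scanning the 26 overlapping bigram windows for "sit bread":
  position 9–10: sit bread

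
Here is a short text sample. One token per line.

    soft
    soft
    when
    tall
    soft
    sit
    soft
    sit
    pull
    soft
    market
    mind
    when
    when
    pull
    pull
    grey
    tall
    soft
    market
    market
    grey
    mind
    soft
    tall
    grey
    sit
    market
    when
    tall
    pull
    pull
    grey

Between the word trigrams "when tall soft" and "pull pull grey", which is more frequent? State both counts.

"pull pull grey" (2 vs 1)

"when tall soft": 1 occurrence
"pull pull grey": 2 occurrences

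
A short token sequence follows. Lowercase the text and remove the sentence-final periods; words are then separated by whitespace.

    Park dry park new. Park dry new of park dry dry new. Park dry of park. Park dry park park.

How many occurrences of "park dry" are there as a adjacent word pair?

5

Scanning the 19 overlapping bigram windows for "park dry":
  position 1–2: park dry
  position 5–6: park dry
  position 9–10: park dry
  position 13–14: park dry
  position 17–18: park dry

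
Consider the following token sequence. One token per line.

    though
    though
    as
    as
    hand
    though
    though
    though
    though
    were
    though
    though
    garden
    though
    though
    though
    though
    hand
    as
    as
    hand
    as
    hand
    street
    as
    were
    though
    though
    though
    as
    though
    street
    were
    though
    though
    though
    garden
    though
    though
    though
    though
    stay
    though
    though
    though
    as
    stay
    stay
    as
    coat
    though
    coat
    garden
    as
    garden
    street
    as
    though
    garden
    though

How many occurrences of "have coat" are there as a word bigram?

0

Scanning the 59 overlapping bigram windows for "have coat":
  (none found)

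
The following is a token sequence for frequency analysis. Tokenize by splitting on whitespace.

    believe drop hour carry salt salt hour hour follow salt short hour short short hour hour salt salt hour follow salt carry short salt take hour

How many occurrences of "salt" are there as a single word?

Scanning the 26 tokens for "salt":
  position 5: salt
  position 6: salt
  position 10: salt
  position 17: salt
  position 18: salt
  position 21: salt
  position 24: salt

7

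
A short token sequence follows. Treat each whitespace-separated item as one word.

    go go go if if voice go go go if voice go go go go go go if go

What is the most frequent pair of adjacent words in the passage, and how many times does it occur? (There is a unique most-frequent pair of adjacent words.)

"go go", 9 times

Bigram frequencies (highest first):
  go go: 9
  go if: 3
  if voice: 2
  voice go: 2
  if if: 1
  if go: 1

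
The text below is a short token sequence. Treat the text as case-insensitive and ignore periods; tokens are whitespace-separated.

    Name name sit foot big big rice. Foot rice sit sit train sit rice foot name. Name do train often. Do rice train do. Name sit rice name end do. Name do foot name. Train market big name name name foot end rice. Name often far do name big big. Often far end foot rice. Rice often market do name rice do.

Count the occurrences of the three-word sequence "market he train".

Scanning the 60 overlapping trigram windows for "market he train":
  (none found)

0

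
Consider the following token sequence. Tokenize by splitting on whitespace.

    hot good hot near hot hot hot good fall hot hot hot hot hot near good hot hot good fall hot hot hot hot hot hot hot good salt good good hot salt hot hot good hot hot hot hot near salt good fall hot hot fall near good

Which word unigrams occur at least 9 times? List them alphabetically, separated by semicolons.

good; hot

Unigram counts meeting the condition (at least 9 times):
  good: 10
  hot: 28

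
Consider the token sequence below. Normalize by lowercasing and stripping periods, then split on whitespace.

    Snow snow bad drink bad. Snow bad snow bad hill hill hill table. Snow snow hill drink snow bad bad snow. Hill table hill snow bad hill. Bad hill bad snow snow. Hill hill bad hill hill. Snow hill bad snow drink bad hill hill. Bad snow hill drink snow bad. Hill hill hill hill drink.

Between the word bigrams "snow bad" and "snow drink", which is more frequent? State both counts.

"snow bad" (6 vs 1)

"snow bad": 6 occurrences
"snow drink": 1 occurrence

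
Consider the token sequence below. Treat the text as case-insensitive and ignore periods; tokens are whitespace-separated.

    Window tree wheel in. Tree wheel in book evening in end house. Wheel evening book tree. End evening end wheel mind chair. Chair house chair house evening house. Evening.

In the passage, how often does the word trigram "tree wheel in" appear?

2

Scanning the 27 overlapping trigram windows for "tree wheel in":
  position 2–4: tree wheel in
  position 5–7: tree wheel in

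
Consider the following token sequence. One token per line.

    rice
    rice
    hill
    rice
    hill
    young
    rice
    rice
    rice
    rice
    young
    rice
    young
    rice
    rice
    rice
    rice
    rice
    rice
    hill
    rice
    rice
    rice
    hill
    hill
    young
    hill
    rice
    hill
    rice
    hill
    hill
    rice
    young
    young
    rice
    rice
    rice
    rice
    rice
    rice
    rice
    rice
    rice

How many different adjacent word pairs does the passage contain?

9

44 tokens → 43 bigram windows in total.
Repeated bigrams (each contributes count−1 duplicates):
  rice rice: 19
  rice hill: 6
  hill rice: 5
  young rice: 4
  rice young: 3
  hill hill: 2
  hill young: 2
34 duplicate windows → 43 − 34 = 9 distinct.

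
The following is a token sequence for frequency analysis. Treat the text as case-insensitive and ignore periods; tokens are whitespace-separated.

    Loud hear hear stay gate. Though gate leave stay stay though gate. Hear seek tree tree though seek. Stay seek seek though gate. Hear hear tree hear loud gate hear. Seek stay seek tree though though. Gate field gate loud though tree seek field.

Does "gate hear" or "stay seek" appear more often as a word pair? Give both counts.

"gate hear": 3 occurrences
"stay seek": 2 occurrences

"gate hear" (3 vs 2)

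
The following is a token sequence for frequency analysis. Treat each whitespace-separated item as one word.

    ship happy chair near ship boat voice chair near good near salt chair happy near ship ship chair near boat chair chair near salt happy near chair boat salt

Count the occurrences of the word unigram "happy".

Scanning the 29 tokens for "happy":
  position 2: happy
  position 14: happy
  position 25: happy

3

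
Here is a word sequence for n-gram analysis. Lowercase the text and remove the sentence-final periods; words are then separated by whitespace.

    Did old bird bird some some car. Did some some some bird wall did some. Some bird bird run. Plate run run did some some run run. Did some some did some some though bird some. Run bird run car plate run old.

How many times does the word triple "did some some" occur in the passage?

5

Scanning the 41 overlapping trigram windows for "did some some":
  position 8–10: did some some
  position 14–16: did some some
  position 23–25: did some some
  position 28–30: did some some
  position 31–33: did some some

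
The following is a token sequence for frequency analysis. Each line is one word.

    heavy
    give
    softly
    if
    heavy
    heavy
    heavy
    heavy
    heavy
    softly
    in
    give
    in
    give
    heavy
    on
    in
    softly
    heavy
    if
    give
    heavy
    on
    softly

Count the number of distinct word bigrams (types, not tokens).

17

24 tokens → 23 bigram windows in total.
Repeated bigrams (each contributes count−1 duplicates):
  heavy heavy: 4
  give heavy: 2
  heavy on: 2
  in give: 2
6 duplicate windows → 23 − 6 = 17 distinct.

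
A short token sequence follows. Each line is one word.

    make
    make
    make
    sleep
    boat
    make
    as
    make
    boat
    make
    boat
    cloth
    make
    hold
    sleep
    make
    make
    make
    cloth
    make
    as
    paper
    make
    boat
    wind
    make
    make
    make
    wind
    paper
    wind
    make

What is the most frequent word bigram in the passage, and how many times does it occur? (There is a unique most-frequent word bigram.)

"make make", 6 times

Bigram frequencies (highest first):
  make make: 6
  make boat: 3
  boat make: 2
  make as: 2
  cloth make: 2
  wind make: 2
  … (14 more, each ≤ 1)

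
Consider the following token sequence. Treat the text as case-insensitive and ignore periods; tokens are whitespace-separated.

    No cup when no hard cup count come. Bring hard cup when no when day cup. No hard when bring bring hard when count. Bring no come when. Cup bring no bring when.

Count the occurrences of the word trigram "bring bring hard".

1

Scanning the 31 overlapping trigram windows for "bring bring hard":
  position 20–22: bring bring hard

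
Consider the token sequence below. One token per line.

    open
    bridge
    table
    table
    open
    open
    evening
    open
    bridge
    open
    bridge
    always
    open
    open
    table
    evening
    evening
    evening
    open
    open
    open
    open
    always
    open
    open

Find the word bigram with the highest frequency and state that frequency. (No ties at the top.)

"open open", 6 times

Bigram frequencies (highest first):
  open open: 6
  open bridge: 3
  evening open: 2
  always open: 2
  evening evening: 2
  bridge table: 1
  … (8 more, each ≤ 1)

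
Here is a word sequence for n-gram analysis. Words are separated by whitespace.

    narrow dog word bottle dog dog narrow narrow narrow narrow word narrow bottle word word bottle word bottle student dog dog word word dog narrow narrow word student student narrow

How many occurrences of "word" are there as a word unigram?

Scanning the 30 tokens for "word":
  position 3: word
  position 11: word
  position 14: word
  position 15: word
  position 17: word
  position 22: word
  position 23: word
  position 27: word

8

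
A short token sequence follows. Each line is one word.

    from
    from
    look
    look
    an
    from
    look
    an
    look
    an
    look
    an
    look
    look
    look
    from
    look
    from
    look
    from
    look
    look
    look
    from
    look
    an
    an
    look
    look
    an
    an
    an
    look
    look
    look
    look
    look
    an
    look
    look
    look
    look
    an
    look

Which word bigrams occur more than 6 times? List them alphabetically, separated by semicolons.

an look; look an; look look

Bigram counts meeting the condition (more than 6 times):
  an look: 7
  look an: 8
  look look: 13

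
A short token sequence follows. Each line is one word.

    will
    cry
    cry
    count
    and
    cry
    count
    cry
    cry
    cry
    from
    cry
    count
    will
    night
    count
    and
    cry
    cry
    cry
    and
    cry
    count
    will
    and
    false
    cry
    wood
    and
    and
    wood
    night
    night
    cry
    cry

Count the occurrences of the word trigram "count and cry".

2

Scanning the 33 overlapping trigram windows for "count and cry":
  position 4–6: count and cry
  position 16–18: count and cry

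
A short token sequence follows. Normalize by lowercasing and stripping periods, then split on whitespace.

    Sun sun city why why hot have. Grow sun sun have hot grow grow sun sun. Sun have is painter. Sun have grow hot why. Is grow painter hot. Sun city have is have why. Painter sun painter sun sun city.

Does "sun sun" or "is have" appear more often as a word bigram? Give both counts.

"sun sun" (5 vs 1)

"sun sun": 5 occurrences
"is have": 1 occurrence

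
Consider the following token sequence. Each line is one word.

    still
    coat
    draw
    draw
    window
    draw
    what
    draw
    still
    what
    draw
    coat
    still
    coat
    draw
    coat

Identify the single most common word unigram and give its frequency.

Unigram frequencies (highest first):
  draw: 6
  coat: 4
  still: 3
  what: 2
  window: 1

"draw", 6 times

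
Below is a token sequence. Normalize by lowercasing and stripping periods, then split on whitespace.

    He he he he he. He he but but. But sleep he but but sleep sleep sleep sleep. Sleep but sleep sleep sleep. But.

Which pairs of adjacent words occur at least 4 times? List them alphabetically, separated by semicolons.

Bigram counts meeting the condition (at least 4 times):
  he he: 6
  sleep sleep: 6

he he; sleep sleep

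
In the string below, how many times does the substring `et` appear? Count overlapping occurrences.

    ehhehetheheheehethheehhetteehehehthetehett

5

Sliding a length-2 window over the 42 characters (41 positions):
  position 6–7: et
  position 16–17: et
  position 24–25: et
  position 36–37: et
  position 40–41: et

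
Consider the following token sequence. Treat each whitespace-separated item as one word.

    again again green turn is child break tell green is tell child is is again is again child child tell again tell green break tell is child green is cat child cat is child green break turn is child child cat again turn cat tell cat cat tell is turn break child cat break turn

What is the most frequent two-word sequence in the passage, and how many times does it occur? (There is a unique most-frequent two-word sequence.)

Bigram frequencies (highest first):
  is child: 4
  child cat: 3
  turn is: 2
  break tell: 2
  tell green: 2
  green is: 2
  … (32 more, each ≤ 2)

"is child", 4 times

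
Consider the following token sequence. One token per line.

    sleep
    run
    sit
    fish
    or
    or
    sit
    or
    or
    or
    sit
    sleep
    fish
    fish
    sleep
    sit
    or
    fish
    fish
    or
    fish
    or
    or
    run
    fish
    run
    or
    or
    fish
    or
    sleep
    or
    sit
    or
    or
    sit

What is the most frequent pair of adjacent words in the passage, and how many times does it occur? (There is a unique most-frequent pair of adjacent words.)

"or or", 6 times

Bigram frequencies (highest first):
  or or: 6
  fish or: 4
  or sit: 4
  sit or: 3
  or fish: 3
  fish fish: 2
  … (13 more, each ≤ 1)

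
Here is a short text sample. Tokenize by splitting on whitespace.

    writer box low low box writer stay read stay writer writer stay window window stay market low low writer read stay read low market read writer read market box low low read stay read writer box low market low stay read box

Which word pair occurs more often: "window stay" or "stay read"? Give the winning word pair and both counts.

"stay read" (4 vs 1)

"window stay": 1 occurrence
"stay read": 4 occurrences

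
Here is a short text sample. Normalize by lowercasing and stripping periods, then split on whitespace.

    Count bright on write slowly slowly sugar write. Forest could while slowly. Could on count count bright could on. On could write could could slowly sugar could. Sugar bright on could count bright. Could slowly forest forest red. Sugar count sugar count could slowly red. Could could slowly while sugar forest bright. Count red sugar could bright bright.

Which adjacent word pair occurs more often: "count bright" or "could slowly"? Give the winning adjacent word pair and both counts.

"could slowly" (4 vs 3)

"count bright": 3 occurrences
"could slowly": 4 occurrences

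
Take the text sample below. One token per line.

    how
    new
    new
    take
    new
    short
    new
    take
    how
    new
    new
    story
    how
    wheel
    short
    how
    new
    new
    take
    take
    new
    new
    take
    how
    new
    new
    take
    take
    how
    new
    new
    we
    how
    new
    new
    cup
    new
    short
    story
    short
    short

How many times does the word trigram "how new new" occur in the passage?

Scanning the 39 overlapping trigram windows for "how new new":
  position 1–3: how new new
  position 9–11: how new new
  position 16–18: how new new
  position 24–26: how new new
  position 29–31: how new new
  position 33–35: how new new

6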